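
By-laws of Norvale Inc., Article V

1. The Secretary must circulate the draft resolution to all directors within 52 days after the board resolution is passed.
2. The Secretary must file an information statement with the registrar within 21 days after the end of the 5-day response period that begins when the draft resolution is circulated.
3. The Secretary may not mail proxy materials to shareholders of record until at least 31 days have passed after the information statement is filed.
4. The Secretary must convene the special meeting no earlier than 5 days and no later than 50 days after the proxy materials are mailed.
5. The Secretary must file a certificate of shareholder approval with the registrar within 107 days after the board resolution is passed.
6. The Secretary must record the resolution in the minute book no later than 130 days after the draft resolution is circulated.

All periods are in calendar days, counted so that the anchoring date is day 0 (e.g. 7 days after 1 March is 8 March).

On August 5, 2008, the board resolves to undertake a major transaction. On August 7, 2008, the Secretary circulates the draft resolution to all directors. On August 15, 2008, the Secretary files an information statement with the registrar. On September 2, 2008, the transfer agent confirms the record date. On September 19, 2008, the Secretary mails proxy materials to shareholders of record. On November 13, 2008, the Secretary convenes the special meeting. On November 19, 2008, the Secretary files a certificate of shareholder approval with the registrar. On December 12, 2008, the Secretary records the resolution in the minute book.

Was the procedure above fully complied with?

Step 1: 52 days after August 5, 2008 (when the board resolution is passed) is September 26, 2008; done August 7, 2008 — timely.
Step 2: 21 days after August 12, 2008 (end of the 5-day response period, which began when the draft resolution is circulated on August 7, 2008) is September 2, 2008; done August 15, 2008 — timely.
Step 3: the earliest permitted date is 31 days after August 15, 2008 (when the information statement is filed), i.e. September 15, 2008; September 19, 2008 is on or after that date.
Step 4: the window is 5–50 days after September 19, 2008 (when the proxy materials are mailed), so September 24, 2008 through November 8, 2008; November 13, 2008 is 5 days past the end of the window.

No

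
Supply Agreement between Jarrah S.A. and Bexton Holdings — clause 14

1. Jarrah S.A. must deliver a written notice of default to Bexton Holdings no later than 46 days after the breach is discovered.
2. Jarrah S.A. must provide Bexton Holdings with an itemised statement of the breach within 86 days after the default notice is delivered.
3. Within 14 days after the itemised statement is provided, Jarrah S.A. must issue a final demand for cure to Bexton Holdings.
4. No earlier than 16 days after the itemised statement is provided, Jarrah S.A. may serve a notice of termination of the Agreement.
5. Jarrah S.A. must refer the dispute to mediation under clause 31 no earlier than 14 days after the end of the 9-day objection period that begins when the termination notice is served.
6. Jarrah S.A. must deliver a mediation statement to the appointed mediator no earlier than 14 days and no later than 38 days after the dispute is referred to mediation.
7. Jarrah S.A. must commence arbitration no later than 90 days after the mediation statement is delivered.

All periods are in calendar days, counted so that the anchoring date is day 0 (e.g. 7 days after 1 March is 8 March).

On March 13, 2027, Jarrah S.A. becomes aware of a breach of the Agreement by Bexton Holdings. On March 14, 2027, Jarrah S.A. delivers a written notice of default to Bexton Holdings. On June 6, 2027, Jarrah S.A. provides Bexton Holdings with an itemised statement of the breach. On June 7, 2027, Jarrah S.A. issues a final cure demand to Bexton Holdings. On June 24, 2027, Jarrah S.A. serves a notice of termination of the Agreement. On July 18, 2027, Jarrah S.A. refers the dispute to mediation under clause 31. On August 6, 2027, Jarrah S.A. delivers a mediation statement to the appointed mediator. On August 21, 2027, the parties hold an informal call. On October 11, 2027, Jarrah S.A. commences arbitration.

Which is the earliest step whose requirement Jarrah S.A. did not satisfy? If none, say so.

(1) due by March 13, 2027 + 46 days = April 28, 2027; completed March 14, 2027, before the deadline.
(2) due by March 14, 2027 + 86 days = June 8, 2027; June 6, 2027 is within that limit.
(3) due by June 6, 2027 + 14 days = June 20, 2027; done June 7, 2027 — timely.
(4) permitted from June 6, 2027 + 16 days = June 22, 2027 onward; done June 24, 2027 — permitted.
(5) permitted from July 3, 2027 + 14 days = July 17, 2027 onward; done July 18, 2027 — permitted.
(6) the permitted window runs from July 18, 2027 + 14 = August 1, 2027 to July 18, 2027 + 38 = August 25, 2027; done August 6, 2027, which is between those dates.
(7) due by August 6, 2027 + 90 days = November 4, 2027; completed October 11, 2027, before the deadline.

None — every step was satisfied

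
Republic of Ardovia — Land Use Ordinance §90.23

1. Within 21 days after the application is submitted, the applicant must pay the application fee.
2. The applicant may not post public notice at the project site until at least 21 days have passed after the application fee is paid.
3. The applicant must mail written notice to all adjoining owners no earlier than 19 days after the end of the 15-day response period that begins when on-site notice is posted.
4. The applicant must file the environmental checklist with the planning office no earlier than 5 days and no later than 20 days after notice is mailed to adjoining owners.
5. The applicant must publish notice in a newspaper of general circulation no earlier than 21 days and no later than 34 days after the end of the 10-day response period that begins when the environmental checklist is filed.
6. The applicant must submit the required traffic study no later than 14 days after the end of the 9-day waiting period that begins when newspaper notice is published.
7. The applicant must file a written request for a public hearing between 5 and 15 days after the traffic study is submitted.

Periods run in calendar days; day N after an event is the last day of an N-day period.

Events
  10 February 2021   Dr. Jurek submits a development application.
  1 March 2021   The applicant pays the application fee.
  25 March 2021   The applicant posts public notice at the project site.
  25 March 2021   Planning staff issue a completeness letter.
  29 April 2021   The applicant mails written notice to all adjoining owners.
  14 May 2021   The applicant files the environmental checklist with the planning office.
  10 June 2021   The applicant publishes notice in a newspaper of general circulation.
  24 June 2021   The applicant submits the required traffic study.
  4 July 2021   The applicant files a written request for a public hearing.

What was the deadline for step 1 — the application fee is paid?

3 March 2021

Step 1 runs from 10 February 2021, when the application is submitted. 21 days after 10 February 2021 is 3 March 2021.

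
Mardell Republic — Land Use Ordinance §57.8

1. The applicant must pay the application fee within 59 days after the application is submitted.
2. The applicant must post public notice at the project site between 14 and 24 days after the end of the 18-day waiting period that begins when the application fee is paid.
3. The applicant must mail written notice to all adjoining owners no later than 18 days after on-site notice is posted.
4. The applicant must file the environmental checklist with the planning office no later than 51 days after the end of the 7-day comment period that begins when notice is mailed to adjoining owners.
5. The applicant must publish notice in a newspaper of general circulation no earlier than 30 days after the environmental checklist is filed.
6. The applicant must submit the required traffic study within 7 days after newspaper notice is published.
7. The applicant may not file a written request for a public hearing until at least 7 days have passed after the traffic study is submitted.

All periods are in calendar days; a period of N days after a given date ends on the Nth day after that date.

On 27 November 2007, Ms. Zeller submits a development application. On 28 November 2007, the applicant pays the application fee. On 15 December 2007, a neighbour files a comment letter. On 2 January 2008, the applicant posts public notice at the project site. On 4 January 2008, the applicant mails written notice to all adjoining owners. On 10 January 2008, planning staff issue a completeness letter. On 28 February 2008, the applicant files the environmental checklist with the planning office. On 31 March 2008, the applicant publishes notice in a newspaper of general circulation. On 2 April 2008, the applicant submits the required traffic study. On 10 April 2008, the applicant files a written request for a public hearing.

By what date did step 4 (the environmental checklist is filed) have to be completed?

2 March 2008

Notice is mailed to adjoining owners on 4 January 2008; the 7-day comment period therefore ends 11 January 2008, and step 4 runs from that date. 51 days after 11 January 2008 is 2 March 2008.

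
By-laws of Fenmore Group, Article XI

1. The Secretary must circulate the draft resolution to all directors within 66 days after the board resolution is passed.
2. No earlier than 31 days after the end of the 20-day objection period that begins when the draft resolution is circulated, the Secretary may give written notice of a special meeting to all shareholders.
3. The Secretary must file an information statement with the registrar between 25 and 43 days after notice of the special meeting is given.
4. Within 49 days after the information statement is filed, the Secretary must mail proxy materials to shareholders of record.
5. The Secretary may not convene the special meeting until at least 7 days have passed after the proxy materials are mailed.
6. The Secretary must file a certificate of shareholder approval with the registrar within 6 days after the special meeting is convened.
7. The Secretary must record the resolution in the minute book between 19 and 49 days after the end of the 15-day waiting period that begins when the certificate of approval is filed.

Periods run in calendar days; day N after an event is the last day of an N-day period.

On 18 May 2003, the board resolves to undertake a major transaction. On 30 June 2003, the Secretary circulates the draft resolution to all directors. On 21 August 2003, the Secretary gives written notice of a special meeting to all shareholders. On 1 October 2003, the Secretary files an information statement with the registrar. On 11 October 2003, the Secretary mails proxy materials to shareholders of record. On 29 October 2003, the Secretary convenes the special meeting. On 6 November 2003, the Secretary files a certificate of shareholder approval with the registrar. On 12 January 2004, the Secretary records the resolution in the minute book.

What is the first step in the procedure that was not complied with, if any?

Step 6

Step 1: 66 days after 18 May 2003 (when the board resolution is passed) is 23 July 2003; done 30 June 2003 — timely.
Step 2: the earliest permitted date is 31 days after 20 July 2003 (end of the 20-day objection period, which began when the draft resolution is circulated on 30 June 2003), i.e. 20 August 2003; done 21 August 2003, after the minimum wait.
Step 3: the window is 25–43 days after 21 August 2003 (when notice of the special meeting is given), so 15 September 2003 through 3 October 2003; done 1 October 2003 — within the window.
Step 4: 49 days after 1 October 2003 (when the information statement is filed) is 19 November 2003; completed 11 October 2003, before the deadline.
Step 5: the earliest permitted date is 7 days after 11 October 2003 (when the proxy materials are mailed), i.e. 18 October 2003; 29 October 2003 is on or after that date.
Step 6: 6 days after 29 October 2003 (when the special meeting is convened) is 4 November 2003; not done until 6 November 2003, 2 days after the deadline.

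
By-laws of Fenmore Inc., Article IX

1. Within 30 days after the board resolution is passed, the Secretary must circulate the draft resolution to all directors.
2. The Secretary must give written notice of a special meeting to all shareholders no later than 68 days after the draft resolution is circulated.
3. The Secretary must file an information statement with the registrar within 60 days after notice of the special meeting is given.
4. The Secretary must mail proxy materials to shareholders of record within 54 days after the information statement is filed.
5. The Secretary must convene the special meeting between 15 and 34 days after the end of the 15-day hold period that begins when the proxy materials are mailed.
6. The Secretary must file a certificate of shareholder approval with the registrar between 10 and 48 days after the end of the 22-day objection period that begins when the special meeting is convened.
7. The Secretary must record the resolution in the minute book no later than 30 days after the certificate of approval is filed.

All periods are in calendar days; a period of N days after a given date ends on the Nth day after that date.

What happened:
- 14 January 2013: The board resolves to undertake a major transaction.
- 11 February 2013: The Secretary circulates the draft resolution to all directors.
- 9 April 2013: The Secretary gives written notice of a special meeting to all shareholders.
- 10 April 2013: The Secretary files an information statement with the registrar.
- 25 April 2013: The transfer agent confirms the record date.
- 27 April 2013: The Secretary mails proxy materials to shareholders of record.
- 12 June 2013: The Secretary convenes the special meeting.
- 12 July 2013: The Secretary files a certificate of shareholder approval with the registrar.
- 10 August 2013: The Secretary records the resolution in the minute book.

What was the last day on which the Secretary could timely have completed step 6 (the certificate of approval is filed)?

21 August 2013

The special meeting is convened on 12 June 2013; the 22-day objection period therefore ends 4 July 2013, and step 6 runs from that date. The window is 10–48 days after 4 July 2013; it closes on 21 August 2013.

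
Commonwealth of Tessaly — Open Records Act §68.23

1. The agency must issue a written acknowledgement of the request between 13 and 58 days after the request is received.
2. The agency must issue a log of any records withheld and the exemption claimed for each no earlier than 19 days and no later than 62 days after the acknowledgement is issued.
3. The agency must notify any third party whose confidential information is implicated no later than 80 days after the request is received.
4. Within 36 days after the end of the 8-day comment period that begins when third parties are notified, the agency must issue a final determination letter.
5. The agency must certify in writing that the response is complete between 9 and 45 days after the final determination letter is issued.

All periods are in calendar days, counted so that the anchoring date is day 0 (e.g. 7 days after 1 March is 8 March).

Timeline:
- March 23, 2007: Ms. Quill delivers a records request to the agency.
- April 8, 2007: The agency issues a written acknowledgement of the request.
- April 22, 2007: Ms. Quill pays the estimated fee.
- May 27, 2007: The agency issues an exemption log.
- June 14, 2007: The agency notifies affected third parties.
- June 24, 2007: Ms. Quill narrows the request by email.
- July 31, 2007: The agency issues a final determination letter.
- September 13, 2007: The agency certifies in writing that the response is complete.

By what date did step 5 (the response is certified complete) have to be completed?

Step 5 runs from July 31, 2007, when the final determination letter is issued. The window is 9–45 days after July 31, 2007; it closes on September 14, 2007.

September 14, 2007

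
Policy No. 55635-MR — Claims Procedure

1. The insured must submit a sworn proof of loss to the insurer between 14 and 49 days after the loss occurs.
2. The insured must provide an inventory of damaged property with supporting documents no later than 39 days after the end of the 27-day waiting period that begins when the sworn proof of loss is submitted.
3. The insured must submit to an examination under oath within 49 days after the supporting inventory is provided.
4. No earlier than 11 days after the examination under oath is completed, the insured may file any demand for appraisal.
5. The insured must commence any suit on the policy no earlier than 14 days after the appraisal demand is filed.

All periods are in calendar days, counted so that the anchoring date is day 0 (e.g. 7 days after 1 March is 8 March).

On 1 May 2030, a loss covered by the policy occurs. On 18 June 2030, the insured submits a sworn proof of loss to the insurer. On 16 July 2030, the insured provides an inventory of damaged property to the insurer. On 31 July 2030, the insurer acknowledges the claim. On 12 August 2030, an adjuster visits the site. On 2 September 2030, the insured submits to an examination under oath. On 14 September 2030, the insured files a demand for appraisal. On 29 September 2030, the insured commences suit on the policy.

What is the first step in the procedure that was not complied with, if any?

(1) the permitted window runs from 1 May 2030 + 14 = 15 May 2030 to 1 May 2030 + 49 = 19 June 2030; done 18 June 2030 — within the window.
(2) due by 15 July 2030 + 39 days = 23 August 2030; 16 July 2030 is within that limit.
(3) due by 16 July 2030 + 49 days = 3 September 2030; completed 2 September 2030, before the deadline.
(4) permitted from 2 September 2030 + 11 days = 13 September 2030 onward; done 14 September 2030 — permitted.
(5) permitted from 14 September 2030 + 14 days = 28 September 2030 onward; 29 September 2030 is on or after that date.

None — every step was satisfied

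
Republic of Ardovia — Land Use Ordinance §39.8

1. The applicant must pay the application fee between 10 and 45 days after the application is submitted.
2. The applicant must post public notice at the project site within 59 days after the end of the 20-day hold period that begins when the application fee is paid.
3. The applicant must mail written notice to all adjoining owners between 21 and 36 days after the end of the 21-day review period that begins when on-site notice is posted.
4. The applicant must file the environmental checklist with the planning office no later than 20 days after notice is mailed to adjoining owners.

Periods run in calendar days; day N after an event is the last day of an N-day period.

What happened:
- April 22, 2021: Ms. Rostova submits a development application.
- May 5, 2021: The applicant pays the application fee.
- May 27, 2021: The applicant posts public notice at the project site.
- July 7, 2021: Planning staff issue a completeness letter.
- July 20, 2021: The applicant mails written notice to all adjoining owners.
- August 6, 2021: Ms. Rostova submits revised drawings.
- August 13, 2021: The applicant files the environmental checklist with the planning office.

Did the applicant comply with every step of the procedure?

Step 1 — 10 and 45 days from April 22, 2021 (when the application is submitted) are May 2, 2021 and June 6, 2021 respectively; done May 5, 2021 — within the window.
Step 2 — counting 59 days from May 25, 2021 (end of the 20-day hold period, which began when the application fee is paid on May 5, 2021) gives a deadline of July 23, 2021; completed May 27, 2021, before the deadline.
Step 3 — 21 and 36 days from June 17, 2021 (end of the 21-day review period, which began when on-site notice is posted on May 27, 2021) are July 8, 2021 and July 23, 2021 respectively; done July 20, 2021 — within the window.
Step 4 — counting 20 days from July 20, 2021 (when notice is mailed to adjoining owners) gives a deadline of August 9, 2021; not done until August 13, 2021, 4 days after the deadline.
The analysis stops there.

No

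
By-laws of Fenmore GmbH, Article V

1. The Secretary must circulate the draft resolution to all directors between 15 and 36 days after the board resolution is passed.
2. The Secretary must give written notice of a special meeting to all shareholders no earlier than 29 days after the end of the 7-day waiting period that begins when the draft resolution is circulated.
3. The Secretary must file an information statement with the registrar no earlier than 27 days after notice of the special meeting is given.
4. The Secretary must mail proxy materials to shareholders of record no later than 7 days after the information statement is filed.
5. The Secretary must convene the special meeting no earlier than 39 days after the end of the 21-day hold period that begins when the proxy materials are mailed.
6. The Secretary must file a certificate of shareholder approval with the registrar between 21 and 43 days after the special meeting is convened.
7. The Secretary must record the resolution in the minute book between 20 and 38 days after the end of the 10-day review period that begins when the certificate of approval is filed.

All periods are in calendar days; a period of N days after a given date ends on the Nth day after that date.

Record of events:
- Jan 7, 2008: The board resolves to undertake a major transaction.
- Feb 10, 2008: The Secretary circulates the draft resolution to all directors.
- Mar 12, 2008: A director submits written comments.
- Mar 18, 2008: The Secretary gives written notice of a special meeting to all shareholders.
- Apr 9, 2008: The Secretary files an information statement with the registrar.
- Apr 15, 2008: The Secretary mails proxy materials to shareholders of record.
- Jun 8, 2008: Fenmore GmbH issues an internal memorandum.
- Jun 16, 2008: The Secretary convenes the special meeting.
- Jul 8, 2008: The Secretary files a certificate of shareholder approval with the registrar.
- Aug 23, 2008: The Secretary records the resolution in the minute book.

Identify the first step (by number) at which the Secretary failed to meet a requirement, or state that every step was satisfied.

Step 1: the window is 15–36 days after Jan 7, 2008 (when the board resolution is passed), so Jan 22, 2008 through Feb 12, 2008; done Feb 10, 2008, which is between those dates.
Step 2: the earliest permitted date is 29 days after Feb 17, 2008 (end of the 7-day waiting period, which began when the draft resolution is circulated on Feb 10, 2008), i.e. Mar 17, 2008; Mar 18, 2008 is on or after that date.
Step 3: the earliest permitted date is 27 days after Mar 18, 2008 (when notice of the special meeting is given), i.e. Apr 14, 2008; acted on Apr 9, 2008, 5 days prematurely.
That is the first point of non-compliance.

Step 3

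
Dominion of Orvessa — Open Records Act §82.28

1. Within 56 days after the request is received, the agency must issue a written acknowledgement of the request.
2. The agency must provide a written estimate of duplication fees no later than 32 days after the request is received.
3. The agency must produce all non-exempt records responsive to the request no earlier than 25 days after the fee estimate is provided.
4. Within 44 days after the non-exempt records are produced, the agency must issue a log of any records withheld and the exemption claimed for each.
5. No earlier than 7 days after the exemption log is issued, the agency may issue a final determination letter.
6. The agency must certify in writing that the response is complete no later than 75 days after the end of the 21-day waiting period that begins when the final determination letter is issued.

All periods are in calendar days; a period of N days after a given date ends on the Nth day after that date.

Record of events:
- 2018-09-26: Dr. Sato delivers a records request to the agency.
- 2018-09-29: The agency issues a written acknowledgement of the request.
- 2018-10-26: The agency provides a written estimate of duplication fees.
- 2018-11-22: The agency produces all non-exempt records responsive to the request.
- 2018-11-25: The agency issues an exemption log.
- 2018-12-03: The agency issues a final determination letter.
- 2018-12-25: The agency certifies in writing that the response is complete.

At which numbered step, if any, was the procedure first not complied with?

Step 1 — counting 56 days from 2018-09-26 (when the request is received) gives a deadline of 2018-11-21; done 2018-09-29 — timely.
Step 2 — counting 32 days from 2018-09-26 (when the request is received) gives a deadline of 2018-10-28; done 2018-10-26 — timely.
Step 3 — must wait 25 days from 2018-10-26 (when the fee estimate is provided), so not before 2018-11-20; done 2018-11-22, after the minimum wait.
Step 4 — counting 44 days from 2018-11-22 (when the non-exempt records are produced) gives a deadline of 2019-01-05; done 2018-11-25 — timely.
Step 5 — must wait 7 days from 2018-11-25 (when the exemption log is issued), so not before 2018-12-02; 2018-12-03 is on or after that date.
Step 6 — counting 75 days from 2018-12-24 (end of the 21-day waiting period, which began when the final determination letter is issued on 2018-12-03) gives a deadline of 2019-03-09; 2018-12-25 is within that limit.

None — every step was satisfied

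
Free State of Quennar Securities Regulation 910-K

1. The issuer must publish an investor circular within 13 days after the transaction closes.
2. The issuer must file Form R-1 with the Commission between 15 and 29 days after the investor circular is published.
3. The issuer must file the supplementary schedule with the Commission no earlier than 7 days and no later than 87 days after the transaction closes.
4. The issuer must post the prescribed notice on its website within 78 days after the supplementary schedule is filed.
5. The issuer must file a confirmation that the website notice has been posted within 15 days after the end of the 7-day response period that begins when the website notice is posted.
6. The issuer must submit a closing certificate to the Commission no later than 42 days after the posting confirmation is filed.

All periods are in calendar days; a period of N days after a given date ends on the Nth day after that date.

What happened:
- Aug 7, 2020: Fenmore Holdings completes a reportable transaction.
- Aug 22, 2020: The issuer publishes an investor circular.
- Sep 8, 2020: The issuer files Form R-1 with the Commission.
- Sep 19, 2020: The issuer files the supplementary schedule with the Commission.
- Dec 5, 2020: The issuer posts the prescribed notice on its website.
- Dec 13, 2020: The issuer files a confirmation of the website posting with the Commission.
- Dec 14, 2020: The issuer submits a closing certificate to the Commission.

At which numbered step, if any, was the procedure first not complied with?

Step 1 — counting 13 days from Aug 7, 2020 (when the transaction closes) gives a deadline of Aug 20, 2020; not done until Aug 22, 2020, 2 days after the deadline.
The analysis stops there.

Step 1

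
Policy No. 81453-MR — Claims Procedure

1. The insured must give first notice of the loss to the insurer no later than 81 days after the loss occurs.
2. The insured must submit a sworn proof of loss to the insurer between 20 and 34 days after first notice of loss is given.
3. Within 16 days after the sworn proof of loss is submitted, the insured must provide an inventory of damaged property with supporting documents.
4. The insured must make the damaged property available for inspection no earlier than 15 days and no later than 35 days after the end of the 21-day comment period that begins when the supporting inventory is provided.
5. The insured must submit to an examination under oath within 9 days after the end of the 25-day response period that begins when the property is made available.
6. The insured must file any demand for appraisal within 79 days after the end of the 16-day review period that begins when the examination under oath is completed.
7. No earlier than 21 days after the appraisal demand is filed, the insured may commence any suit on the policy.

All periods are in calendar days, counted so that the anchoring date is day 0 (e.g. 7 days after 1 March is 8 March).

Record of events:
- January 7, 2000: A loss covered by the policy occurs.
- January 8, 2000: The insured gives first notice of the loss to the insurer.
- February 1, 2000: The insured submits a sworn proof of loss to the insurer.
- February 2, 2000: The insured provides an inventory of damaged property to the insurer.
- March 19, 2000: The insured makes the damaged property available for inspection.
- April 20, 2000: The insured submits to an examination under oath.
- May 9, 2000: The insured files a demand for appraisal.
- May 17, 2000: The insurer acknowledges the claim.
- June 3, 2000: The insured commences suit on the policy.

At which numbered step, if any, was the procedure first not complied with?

None — every step was satisfied

(1) due by January 7, 2000 + 81 days = March 28, 2000; done January 8, 2000 — timely.
(2) the permitted window runs from January 8, 2000 + 20 = January 28, 2000 to January 8, 2000 + 34 = February 11, 2000; February 1, 2000 falls inside that range.
(3) due by February 1, 2000 + 16 days = February 17, 2000; done February 2, 2000 — timely.
(4) the permitted window runs from February 23, 2000 + 15 = March 9, 2000 to February 23, 2000 + 35 = March 29, 2000; done March 19, 2000 — within the window.
(5) due by April 13, 2000 + 9 days = April 22, 2000; done April 20, 2000 — timely.
(6) due by May 6, 2000 + 79 days = July 24, 2000; May 9, 2000 is within that limit.
(7) permitted from May 9, 2000 + 21 days = May 30, 2000 onward; done June 3, 2000 — permitted.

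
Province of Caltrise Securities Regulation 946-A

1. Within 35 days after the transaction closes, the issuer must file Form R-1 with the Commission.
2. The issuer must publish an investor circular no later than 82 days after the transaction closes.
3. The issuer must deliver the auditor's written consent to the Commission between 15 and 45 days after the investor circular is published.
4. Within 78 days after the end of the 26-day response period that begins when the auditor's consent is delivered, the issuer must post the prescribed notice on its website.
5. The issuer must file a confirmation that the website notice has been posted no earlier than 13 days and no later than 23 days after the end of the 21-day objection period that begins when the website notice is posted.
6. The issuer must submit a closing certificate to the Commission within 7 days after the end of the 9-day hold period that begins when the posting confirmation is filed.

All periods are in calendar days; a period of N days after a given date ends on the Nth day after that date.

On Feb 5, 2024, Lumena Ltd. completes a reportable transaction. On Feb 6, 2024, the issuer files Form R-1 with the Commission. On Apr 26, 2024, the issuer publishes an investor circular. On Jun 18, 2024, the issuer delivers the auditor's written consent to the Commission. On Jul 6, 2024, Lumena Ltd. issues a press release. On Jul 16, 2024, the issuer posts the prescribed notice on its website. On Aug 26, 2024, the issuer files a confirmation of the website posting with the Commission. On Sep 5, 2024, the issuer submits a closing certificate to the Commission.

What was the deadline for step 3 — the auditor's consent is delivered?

Step 3 runs from Apr 26, 2024, when the investor circular is published. The window is 15–45 days after Apr 26, 2024; it closes on Jun 10, 2024.

Jun 10, 2024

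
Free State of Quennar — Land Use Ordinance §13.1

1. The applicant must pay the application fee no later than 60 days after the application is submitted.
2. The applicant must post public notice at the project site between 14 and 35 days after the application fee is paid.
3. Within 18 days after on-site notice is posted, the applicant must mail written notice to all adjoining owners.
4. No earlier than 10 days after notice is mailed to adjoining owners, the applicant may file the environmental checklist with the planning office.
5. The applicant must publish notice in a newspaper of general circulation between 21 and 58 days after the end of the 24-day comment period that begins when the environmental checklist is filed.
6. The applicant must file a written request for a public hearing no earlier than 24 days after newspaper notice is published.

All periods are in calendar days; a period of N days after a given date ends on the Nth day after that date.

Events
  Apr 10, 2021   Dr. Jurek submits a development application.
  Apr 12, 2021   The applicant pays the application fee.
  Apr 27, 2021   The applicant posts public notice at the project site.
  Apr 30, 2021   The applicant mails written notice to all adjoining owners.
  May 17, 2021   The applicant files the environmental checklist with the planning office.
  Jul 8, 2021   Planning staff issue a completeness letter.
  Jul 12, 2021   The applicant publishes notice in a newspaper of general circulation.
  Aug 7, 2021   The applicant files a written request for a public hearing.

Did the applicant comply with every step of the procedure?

Step 1 — counting 60 days from Apr 10, 2021 (when the application is submitted) gives a deadline of Jun 9, 2021; Apr 12, 2021 is within that limit.
Step 2 — 14 and 35 days from Apr 12, 2021 (when the application fee is paid) are Apr 26, 2021 and May 17, 2021 respectively; done Apr 27, 2021 — within the window.
Step 3 — counting 18 days from Apr 27, 2021 (when on-site notice is posted) gives a deadline of May 15, 2021; Apr 30, 2021 is within that limit.
Step 4 — must wait 10 days from Apr 30, 2021 (when notice is mailed to adjoining owners), so not before May 10, 2021; done May 17, 2021 — permitted.
Step 5 — 21 and 58 days from Jun 10, 2021 (end of the 24-day comment period, which began when the environmental checklist is filed on May 17, 2021) are Jul 1, 2021 and Aug 7, 2021 respectively; done Jul 12, 2021 — within the window.
Step 6 — must wait 24 days from Jul 12, 2021 (when newspaper notice is published), so not before Aug 5, 2021; Aug 7, 2021 is on or after that date.

Yes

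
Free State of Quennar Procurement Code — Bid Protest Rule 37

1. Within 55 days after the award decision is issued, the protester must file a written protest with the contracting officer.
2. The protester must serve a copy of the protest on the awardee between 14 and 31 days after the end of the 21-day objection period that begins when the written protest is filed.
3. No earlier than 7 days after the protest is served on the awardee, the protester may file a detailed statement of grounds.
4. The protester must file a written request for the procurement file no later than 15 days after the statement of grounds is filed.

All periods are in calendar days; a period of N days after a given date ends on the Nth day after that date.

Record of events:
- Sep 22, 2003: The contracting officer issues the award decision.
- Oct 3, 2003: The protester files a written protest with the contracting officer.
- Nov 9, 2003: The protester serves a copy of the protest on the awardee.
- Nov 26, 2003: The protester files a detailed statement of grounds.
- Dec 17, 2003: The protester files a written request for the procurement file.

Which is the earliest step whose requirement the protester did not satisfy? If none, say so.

Step 1: 55 days after Sep 22, 2003 (when the award decision is issued) is Nov 16, 2003; completed Oct 3, 2003, before the deadline.
Step 2: the window is 14–31 days after Oct 24, 2003 (end of the 21-day objection period, which began when the written protest is filed on Oct 3, 2003), so Nov 7, 2003 through Nov 24, 2003; done Nov 9, 2003 — within the window.
Step 3: the earliest permitted date is 7 days after Nov 9, 2003 (when the protest is served on the awardee), i.e. Nov 16, 2003; done Nov 26, 2003, after the minimum wait.
Step 4: 15 days after Nov 26, 2003 (when the statement of grounds is filed) is Dec 11, 2003; done Dec 17, 2003 — 6 days late.
The analysis stops there.

Step 4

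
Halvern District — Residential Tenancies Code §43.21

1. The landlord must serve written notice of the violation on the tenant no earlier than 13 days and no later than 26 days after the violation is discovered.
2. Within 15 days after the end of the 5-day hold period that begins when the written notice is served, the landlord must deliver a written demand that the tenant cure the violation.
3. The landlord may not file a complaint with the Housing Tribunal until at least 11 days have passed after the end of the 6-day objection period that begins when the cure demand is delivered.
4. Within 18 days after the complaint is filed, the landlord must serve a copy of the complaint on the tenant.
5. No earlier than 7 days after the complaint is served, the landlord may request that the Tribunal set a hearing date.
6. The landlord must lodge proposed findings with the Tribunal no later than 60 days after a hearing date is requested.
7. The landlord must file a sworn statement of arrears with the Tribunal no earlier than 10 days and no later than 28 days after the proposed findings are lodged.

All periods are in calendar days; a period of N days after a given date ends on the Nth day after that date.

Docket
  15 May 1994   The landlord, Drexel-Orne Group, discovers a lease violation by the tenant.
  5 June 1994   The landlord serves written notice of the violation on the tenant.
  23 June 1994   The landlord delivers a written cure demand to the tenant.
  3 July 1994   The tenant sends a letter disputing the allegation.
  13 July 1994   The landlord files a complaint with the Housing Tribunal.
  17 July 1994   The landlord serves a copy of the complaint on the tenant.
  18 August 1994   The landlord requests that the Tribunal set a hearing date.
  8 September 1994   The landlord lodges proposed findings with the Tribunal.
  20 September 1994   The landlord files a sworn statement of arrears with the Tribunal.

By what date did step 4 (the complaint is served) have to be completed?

31 July 1994

Step 4 runs from 13 July 1994, when the complaint is filed. 18 days after 13 July 1994 is 31 July 1994.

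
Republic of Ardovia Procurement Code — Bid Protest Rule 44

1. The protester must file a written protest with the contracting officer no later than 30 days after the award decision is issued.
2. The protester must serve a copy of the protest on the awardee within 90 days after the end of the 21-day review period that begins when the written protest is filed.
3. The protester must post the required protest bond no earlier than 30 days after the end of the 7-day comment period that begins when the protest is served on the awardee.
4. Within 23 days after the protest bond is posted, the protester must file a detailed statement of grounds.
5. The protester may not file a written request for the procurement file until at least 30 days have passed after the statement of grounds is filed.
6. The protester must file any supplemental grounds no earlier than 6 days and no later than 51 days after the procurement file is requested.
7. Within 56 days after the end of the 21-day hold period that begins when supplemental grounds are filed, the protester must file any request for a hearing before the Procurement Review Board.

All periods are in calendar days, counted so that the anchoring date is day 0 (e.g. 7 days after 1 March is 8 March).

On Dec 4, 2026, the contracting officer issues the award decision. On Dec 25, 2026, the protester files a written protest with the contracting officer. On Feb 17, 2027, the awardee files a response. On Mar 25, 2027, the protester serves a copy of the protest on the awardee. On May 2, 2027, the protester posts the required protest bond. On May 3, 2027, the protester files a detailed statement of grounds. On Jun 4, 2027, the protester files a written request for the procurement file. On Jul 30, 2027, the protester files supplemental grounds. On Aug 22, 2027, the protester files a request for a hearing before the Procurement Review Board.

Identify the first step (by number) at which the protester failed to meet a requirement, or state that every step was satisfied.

Step 6

Step 1 — counting 30 days from Dec 4, 2026 (when the award decision is issued) gives a deadline of Jan 3, 2027; done Dec 25, 2026 — timely.
Step 2 — counting 90 days from Jan 15, 2027 (end of the 21-day review period, which began when the written protest is filed on Dec 25, 2026) gives a deadline of Apr 15, 2027; done Mar 25, 2027 — timely.
Step 3 — must wait 30 days from Apr 1, 2027 (end of the 7-day comment period, which began when the protest is served on the awardee on Mar 25, 2027), so not before May 1, 2027; done May 2, 2027, after the minimum wait.
Step 4 — counting 23 days from May 2, 2027 (when the protest bond is posted) gives a deadline of May 25, 2027; done May 3, 2027 — timely.
Step 5 — must wait 30 days from May 3, 2027 (when the statement of grounds is filed), so not before Jun 2, 2027; done Jun 4, 2027, after the minimum wait.
Step 6 — 6 and 51 days from Jun 4, 2027 (when the procurement file is requested) are Jun 10, 2027 and Jul 25, 2027 respectively; done Jul 30, 2027 — 5 days after the window closed.
The procedure was therefore not followed at step 6.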